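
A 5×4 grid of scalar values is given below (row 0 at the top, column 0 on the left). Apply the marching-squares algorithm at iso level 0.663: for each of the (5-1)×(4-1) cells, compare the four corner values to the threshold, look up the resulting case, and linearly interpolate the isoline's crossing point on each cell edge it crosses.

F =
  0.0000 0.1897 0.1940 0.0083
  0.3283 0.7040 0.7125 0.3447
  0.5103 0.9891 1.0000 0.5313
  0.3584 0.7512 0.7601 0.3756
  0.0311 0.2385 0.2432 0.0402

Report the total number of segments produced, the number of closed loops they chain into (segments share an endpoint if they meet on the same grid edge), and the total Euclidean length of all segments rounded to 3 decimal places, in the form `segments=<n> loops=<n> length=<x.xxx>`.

segments=10 loops=1 length=7.411

cell (0,0): code 0100 → (0.920,1.000)–(1.000,0.891)
cell (0,1): code 1100 → (0.905,2.000)–(0.920,1.000)
cell (0,2): code 1000 → (1.000,2.135)–(0.905,2.000)
cell (1,0): code 0110 → (1.000,0.891)–(2.000,0.319)
cell (1,2): code 1001 → (2.000,2.719)–(1.000,2.135)
cell (2,0): code 0110 → (2.000,0.319)–(3.000,0.775)
cell (2,2): code 1001 → (3.000,2.253)–(2.000,2.719)
cell (3,0): code 0010 → (3.000,0.775)–(3.172,1.000)
cell (3,1): code 0011 → (3.172,1.000)–(3.188,2.000)
cell (3,2): code 0001 → (3.188,2.000)–(3.000,2.253)
total: 10 segments, chained into 1 closed loop(s), length Σ = 7.411005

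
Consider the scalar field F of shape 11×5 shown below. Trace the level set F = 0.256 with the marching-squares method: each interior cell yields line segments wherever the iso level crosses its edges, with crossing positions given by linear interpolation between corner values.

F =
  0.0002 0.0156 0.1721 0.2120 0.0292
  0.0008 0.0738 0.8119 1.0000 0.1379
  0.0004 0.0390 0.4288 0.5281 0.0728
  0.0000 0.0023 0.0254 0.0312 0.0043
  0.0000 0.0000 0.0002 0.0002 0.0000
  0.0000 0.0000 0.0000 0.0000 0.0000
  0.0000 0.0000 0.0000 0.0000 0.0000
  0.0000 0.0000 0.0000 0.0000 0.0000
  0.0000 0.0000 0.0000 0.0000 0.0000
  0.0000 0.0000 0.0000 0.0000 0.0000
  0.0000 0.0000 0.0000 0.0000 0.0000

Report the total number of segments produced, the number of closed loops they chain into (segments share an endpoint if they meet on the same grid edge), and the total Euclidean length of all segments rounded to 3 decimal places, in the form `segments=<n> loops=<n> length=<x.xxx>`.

segments=8 loops=1 length=7.947

cell (0,1): code 0100 → (0.131,2.000)–(1.000,1.247)
cell (0,2): code 1100 → (0.056,3.000)–(0.131,2.000)
cell (0,3): code 1000 → (1.000,3.863)–(0.056,3.000)
cell (1,1): code 0110 → (1.000,1.247)–(2.000,1.557)
cell (1,3): code 1001 → (2.000,3.598)–(1.000,3.863)
cell (2,1): code 0010 → (2.000,1.557)–(2.428,2.000)
cell (2,2): code 0011 → (2.428,2.000)–(2.548,3.000)
cell (2,3): code 0001 → (2.548,3.000)–(2.000,3.598)
total: 8 segments, chained into 1 closed loop(s), length Σ = 7.947452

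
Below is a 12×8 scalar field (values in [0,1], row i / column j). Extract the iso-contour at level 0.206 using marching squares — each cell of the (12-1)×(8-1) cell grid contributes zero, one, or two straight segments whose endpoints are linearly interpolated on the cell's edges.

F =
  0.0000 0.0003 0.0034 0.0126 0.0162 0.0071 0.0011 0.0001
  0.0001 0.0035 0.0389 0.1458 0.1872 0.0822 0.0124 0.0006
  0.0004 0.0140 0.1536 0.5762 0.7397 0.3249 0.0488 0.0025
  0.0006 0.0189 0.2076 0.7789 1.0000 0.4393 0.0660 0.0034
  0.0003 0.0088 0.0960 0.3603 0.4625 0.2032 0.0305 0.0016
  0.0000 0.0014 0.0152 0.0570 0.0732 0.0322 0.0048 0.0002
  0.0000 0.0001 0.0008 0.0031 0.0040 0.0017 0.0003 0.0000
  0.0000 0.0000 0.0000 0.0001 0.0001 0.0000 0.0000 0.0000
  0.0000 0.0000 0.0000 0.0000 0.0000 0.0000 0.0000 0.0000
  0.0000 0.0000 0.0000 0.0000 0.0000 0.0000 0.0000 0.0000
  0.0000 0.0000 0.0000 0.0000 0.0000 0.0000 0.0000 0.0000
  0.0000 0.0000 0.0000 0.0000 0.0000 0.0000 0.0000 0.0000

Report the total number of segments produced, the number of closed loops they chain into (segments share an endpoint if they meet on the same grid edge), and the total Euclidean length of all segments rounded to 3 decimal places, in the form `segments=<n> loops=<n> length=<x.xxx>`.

segments=14 loops=1 length=11.267

cell (1,2): code 0100 → (1.140,3.000)–(2.000,2.124)
cell (1,3): code 1100 → (1.034,4.000)–(1.140,3.000)
cell (1,4): code 1100 → (1.510,5.000)–(1.034,4.000)
cell (1,5): code 1000 → (2.000,5.431)–(1.510,5.000)
cell (2,1): code 0100 → (2.970,2.000)–(3.000,1.992)
cell (2,2): code 1110 → (2.000,2.124)–(2.970,2.000)
cell (2,5): code 1001 → (3.000,5.625)–(2.000,5.431)
cell (3,1): code 0010 → (3.000,1.992)–(3.014,2.000)
cell (3,2): code 0111 → (3.014,2.000)–(4.000,2.416)
cell (3,4): code 1011 → (4.000,4.989)–(3.988,5.000)
cell (3,5): code 0001 → (3.988,5.000)–(3.000,5.625)
cell (4,2): code 0010 → (4.000,2.416)–(4.509,3.000)
cell (4,3): code 0011 → (4.509,3.000)–(4.659,4.000)
cell (4,4): code 0001 → (4.659,4.000)–(4.000,4.989)
total: 14 segments, chained into 1 closed loop(s), length Σ = 11.266799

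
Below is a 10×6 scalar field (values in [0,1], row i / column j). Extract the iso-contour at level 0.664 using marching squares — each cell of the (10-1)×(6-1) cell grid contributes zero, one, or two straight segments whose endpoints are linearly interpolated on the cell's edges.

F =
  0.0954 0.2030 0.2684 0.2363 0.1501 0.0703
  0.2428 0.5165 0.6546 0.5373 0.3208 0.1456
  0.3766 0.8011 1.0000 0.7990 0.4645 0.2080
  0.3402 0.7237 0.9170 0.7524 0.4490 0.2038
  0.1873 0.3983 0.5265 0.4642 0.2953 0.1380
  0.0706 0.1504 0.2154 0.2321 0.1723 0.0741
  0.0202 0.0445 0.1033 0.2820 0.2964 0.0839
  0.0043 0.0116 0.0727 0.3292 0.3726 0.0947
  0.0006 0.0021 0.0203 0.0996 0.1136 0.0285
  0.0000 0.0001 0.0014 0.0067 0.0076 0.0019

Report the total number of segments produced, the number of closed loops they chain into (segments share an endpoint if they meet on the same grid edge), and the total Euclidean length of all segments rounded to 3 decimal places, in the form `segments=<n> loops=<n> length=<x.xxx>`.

segments=10 loops=1 length=8.291

cell (1,0): code 0100 → (1.518,1.000)–(2.000,0.677)
cell (1,1): code 1100 → (1.027,2.000)–(1.518,1.000)
cell (1,2): code 1100 → (1.484,3.000)–(1.027,2.000)
cell (1,3): code 1000 → (2.000,3.404)–(1.484,3.000)
cell (2,0): code 0110 → (2.000,0.677)–(3.000,0.844)
cell (2,3): code 1001 → (3.000,3.291)–(2.000,3.404)
cell (3,0): code 0010 → (3.000,0.844)–(3.183,1.000)
cell (3,1): code 0011 → (3.183,1.000)–(3.648,2.000)
cell (3,2): code 0011 → (3.648,2.000)–(3.307,3.000)
cell (3,3): code 0001 → (3.307,3.000)–(3.000,3.291)
total: 10 segments, chained into 1 closed loop(s), length Σ = 8.291477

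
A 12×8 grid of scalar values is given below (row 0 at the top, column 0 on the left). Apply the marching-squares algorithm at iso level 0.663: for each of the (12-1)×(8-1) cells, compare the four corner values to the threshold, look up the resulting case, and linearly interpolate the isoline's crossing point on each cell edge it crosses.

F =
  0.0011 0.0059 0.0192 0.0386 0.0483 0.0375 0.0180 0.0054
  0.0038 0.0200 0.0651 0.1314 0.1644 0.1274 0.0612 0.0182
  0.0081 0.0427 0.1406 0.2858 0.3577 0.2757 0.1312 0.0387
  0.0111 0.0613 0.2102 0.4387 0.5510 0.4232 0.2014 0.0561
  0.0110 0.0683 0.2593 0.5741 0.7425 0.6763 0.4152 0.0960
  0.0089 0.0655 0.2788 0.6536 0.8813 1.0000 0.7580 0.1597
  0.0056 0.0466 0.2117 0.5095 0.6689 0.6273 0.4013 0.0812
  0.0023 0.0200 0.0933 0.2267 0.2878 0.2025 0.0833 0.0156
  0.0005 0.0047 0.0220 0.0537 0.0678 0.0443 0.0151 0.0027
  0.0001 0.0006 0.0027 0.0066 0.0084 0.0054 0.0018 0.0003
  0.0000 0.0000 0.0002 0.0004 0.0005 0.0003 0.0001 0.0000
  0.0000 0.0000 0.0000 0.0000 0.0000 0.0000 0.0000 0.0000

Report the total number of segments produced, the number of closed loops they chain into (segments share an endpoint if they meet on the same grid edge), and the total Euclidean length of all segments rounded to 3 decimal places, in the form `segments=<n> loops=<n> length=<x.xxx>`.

cell (3,3): code 0100 → (3.585,4.000)–(4.000,3.528)
cell (3,4): code 1100 → (3.947,5.000)–(3.585,4.000)
cell (3,5): code 1000 → (4.000,5.051)–(3.947,5.000)
cell (4,3): code 0110 → (4.000,3.528)–(5.000,3.041)
cell (4,5): code 1101 → (4.723,6.000)–(4.000,5.051)
cell (4,6): code 1000 → (5.000,6.159)–(4.723,6.000)
cell (5,3): code 0110 → (5.000,3.041)–(6.000,3.963)
cell (5,4): code 1011 → (6.000,4.142)–(5.904,5.000)
cell (5,5): code 0011 → (5.904,5.000)–(5.266,6.000)
cell (5,6): code 0001 → (5.266,6.000)–(5.000,6.159)
cell (6,3): code 0010 → (6.000,3.963)–(6.015,4.000)
cell (6,4): code 0001 → (6.015,4.000)–(6.000,4.142)
total: 12 segments, chained into 1 closed loop(s), length Σ = 8.292537

segments=12 loops=1 length=8.293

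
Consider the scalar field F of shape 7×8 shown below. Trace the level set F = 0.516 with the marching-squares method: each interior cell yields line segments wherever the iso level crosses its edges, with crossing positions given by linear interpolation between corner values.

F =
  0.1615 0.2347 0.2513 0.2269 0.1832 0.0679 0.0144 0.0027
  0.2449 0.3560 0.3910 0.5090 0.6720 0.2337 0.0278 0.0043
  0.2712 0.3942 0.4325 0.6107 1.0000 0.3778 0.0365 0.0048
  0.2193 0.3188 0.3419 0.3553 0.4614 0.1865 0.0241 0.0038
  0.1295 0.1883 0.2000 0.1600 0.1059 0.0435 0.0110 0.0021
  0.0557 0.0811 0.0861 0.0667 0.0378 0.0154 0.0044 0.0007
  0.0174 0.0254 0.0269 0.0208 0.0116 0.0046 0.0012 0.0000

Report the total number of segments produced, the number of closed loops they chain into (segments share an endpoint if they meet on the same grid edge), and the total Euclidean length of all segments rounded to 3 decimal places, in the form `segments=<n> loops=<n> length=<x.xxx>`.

cell (0,3): code 0100 → (0.681,4.000)–(1.000,3.043)
cell (0,4): code 1000 → (1.000,4.356)–(0.681,4.000)
cell (1,2): code 0100 → (1.069,3.000)–(2.000,2.469)
cell (1,3): code 1110 → (1.000,3.043)–(1.069,3.000)
cell (1,4): code 1001 → (2.000,4.778)–(1.000,4.356)
cell (2,2): code 0010 → (2.000,2.469)–(2.371,3.000)
cell (2,3): code 0011 → (2.371,3.000)–(2.899,4.000)
cell (2,4): code 0001 → (2.899,4.000)–(2.000,4.778)
total: 8 segments, chained into 1 closed loop(s), length Σ = 6.692868

segments=8 loops=1 length=6.693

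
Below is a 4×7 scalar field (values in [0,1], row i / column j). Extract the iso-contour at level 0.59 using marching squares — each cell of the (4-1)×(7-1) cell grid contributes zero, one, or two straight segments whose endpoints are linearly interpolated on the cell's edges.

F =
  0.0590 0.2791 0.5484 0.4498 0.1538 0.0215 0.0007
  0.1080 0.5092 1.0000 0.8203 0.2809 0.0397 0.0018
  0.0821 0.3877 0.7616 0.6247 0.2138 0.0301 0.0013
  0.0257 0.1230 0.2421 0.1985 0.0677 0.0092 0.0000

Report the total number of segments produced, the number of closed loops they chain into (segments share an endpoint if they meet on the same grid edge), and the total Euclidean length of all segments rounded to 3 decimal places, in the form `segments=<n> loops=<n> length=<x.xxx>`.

segments=8 loops=1 length=6.867

cell (0,1): code 0100 → (0.092,2.000)–(1.000,1.165)
cell (0,2): code 1100 → (0.378,3.000)–(0.092,2.000)
cell (0,3): code 1000 → (1.000,3.427)–(0.378,3.000)
cell (1,1): code 0110 → (1.000,1.165)–(2.000,1.541)
cell (1,3): code 1001 → (2.000,3.084)–(1.000,3.427)
cell (2,1): code 0010 → (2.000,1.541)–(2.330,2.000)
cell (2,2): code 0011 → (2.330,2.000)–(2.081,3.000)
cell (2,3): code 0001 → (2.081,3.000)–(2.000,3.084)
total: 8 segments, chained into 1 closed loop(s), length Σ = 6.866810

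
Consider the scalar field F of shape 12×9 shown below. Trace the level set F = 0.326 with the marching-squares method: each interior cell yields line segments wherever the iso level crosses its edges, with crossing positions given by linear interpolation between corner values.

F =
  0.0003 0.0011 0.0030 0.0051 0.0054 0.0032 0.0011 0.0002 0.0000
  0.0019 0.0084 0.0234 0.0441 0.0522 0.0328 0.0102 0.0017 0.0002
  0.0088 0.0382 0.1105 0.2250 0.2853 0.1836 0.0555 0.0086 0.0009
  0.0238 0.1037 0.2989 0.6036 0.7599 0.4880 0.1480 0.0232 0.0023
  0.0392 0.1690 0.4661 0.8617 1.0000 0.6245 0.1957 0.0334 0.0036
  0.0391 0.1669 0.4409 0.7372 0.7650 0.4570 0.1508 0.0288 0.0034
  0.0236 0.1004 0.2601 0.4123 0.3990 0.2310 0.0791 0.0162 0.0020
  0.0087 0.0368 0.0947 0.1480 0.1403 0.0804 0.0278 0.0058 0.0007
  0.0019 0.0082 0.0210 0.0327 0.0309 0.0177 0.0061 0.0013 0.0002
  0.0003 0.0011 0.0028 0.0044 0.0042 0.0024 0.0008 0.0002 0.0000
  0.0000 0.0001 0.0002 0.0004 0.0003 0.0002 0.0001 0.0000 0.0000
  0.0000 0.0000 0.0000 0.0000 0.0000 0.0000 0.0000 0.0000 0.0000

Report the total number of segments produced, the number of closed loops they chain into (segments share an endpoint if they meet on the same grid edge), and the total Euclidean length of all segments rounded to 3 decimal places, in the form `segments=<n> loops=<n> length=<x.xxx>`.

cell (2,2): code 0100 → (2.267,3.000)–(3.000,2.089)
cell (2,3): code 1100 → (2.086,4.000)–(2.267,3.000)
cell (2,4): code 1100 → (2.468,5.000)–(2.086,4.000)
cell (2,5): code 1000 → (3.000,5.476)–(2.468,5.000)
cell (3,1): code 0100 → (3.162,2.000)–(4.000,1.528)
cell (3,2): code 1110 → (3.000,2.089)–(3.162,2.000)
cell (3,5): code 1001 → (4.000,5.696)–(3.000,5.476)
cell (4,1): code 0110 → (4.000,1.528)–(5.000,1.581)
cell (4,5): code 1001 → (5.000,5.428)–(4.000,5.696)
cell (5,1): code 0010 → (5.000,1.581)–(5.636,2.000)
cell (5,2): code 0111 → (5.636,2.000)–(6.000,2.433)
cell (5,4): code 1011 → (6.000,4.435)–(5.580,5.000)
cell (5,5): code 0001 → (5.580,5.000)–(5.000,5.428)
cell (6,2): code 0010 → (6.000,2.433)–(6.327,3.000)
cell (6,3): code 0011 → (6.327,3.000)–(6.282,4.000)
cell (6,4): code 0001 → (6.282,4.000)–(6.000,4.435)
total: 16 segments, chained into 1 closed loop(s), length Σ = 13.103289

segments=16 loops=1 length=13.103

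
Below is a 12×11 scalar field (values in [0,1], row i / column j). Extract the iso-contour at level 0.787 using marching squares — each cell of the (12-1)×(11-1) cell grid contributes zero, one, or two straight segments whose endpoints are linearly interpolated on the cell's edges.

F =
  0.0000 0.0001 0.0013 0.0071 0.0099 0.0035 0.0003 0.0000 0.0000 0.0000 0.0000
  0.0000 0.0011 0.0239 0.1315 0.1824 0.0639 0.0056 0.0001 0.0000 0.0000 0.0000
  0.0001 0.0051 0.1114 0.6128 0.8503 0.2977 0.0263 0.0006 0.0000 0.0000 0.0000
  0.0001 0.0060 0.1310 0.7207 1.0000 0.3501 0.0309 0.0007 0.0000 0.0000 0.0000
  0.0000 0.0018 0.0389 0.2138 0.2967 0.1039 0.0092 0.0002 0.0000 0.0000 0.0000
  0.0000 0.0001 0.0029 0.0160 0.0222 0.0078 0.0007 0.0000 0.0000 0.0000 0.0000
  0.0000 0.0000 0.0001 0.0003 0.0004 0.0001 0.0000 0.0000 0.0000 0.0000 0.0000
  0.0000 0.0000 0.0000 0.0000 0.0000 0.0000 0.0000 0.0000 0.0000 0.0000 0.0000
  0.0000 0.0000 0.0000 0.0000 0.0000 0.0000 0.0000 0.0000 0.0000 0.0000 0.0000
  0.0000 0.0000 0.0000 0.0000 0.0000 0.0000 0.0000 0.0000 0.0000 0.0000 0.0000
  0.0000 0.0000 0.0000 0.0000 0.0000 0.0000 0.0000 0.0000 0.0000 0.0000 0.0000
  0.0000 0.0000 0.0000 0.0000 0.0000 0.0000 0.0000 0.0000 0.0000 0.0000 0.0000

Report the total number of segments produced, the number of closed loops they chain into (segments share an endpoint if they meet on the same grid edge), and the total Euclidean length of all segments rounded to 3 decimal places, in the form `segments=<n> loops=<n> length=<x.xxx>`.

cell (1,3): code 0100 → (1.905,4.000)–(2.000,3.733)
cell (1,4): code 1000 → (2.000,4.115)–(1.905,4.000)
cell (2,3): code 0110 → (2.000,3.733)–(3.000,3.237)
cell (2,4): code 1001 → (3.000,4.328)–(2.000,4.115)
cell (3,3): code 0010 → (3.000,3.237)–(3.303,4.000)
cell (3,4): code 0001 → (3.303,4.000)–(3.000,4.328)
total: 6 segments, chained into 1 closed loop(s), length Σ = 3.837121

segments=6 loops=1 length=3.837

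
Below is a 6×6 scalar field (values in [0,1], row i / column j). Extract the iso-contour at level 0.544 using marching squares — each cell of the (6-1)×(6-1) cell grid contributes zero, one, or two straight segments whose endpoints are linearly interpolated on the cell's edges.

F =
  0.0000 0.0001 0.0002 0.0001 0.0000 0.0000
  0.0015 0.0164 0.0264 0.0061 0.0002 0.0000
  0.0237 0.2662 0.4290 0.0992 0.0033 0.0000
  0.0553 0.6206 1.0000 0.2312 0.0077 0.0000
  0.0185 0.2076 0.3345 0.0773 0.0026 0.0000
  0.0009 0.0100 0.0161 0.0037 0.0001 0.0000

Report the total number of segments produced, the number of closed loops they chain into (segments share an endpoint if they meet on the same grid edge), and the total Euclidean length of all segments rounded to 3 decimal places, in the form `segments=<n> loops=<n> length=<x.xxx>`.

cell (2,0): code 0100 → (2.784,1.000)–(3.000,0.864)
cell (2,1): code 1100 → (2.201,2.000)–(2.784,1.000)
cell (2,2): code 1000 → (3.000,2.593)–(2.201,2.000)
cell (3,0): code 0010 → (3.000,0.864)–(3.185,1.000)
cell (3,1): code 0011 → (3.185,1.000)–(3.685,2.000)
cell (3,2): code 0001 → (3.685,2.000)–(3.000,2.593)
total: 6 segments, chained into 1 closed loop(s), length Σ = 4.661003

segments=6 loops=1 length=4.661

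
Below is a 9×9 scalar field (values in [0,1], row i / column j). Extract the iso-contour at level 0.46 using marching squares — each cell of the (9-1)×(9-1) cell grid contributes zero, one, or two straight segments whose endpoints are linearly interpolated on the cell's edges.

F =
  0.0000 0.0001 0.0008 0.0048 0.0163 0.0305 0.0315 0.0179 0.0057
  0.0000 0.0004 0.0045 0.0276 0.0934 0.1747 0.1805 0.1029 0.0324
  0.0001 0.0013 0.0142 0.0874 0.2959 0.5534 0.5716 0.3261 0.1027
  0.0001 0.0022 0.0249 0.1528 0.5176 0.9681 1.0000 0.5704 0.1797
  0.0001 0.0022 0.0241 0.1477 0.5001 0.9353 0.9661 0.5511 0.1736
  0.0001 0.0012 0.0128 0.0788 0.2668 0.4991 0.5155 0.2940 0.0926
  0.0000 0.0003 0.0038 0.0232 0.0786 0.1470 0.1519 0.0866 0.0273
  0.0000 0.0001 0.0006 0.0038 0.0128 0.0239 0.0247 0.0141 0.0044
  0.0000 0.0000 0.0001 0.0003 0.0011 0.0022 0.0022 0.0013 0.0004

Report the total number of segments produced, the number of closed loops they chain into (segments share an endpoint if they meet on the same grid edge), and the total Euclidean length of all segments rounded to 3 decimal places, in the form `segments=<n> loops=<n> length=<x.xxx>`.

cell (1,4): code 0100 → (1.753,5.000)–(2.000,4.637)
cell (1,5): code 1100 → (1.715,6.000)–(1.753,5.000)
cell (1,6): code 1000 → (2.000,6.455)–(1.715,6.000)
cell (2,3): code 0100 → (2.740,4.000)–(3.000,3.842)
cell (2,4): code 1110 → (2.000,4.637)–(2.740,4.000)
cell (2,6): code 1101 → (2.548,7.000)–(2.000,6.455)
cell (2,7): code 1000 → (3.000,7.283)–(2.548,7.000)
cell (3,3): code 0110 → (3.000,3.842)–(4.000,3.886)
cell (3,7): code 1001 → (4.000,7.241)–(3.000,7.283)
cell (4,3): code 0010 → (4.000,3.886)–(4.172,4.000)
cell (4,4): code 0111 → (4.172,4.000)–(5.000,4.832)
cell (4,6): code 1011 → (5.000,6.251)–(4.354,7.000)
cell (4,7): code 0001 → (4.354,7.000)–(4.000,7.241)
cell (5,4): code 0010 → (5.000,4.832)–(5.111,5.000)
cell (5,5): code 0011 → (5.111,5.000)–(5.153,6.000)
cell (5,6): code 0001 → (5.153,6.000)–(5.000,6.251)
total: 16 segments, chained into 1 closed loop(s), length Σ = 10.858511

segments=16 loops=1 length=10.859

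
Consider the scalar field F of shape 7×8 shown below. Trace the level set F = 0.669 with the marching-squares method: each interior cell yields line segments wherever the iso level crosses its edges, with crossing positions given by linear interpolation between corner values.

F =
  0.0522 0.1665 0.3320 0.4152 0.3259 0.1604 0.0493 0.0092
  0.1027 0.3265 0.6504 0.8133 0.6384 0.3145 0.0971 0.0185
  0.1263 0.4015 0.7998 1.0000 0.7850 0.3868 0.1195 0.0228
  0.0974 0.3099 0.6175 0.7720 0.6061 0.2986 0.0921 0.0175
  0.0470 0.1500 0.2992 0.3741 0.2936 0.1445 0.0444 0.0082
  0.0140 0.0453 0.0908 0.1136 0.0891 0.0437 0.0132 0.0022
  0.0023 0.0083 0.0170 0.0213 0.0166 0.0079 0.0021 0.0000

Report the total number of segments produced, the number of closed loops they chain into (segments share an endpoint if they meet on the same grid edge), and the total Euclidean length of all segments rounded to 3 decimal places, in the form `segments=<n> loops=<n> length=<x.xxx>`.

segments=12 loops=1 length=7.920

cell (0,2): code 0100 → (0.638,3.000)–(1.000,2.114)
cell (0,3): code 1000 → (1.000,3.825)–(0.638,3.000)
cell (1,1): code 0100 → (1.124,2.000)–(2.000,1.672)
cell (1,2): code 1110 → (1.000,2.114)–(1.124,2.000)
cell (1,3): code 1101 → (1.209,4.000)–(1.000,3.825)
cell (1,4): code 1000 → (2.000,4.291)–(1.209,4.000)
cell (2,1): code 0010 → (2.000,1.672)–(2.717,2.000)
cell (2,2): code 0111 → (2.717,2.000)–(3.000,2.333)
cell (2,3): code 1011 → (3.000,3.621)–(2.648,4.000)
cell (2,4): code 0001 → (2.648,4.000)–(2.000,4.291)
cell (3,2): code 0010 → (3.000,2.333)–(3.259,3.000)
cell (3,3): code 0001 → (3.259,3.000)–(3.000,3.621)
total: 12 segments, chained into 1 closed loop(s), length Σ = 7.919565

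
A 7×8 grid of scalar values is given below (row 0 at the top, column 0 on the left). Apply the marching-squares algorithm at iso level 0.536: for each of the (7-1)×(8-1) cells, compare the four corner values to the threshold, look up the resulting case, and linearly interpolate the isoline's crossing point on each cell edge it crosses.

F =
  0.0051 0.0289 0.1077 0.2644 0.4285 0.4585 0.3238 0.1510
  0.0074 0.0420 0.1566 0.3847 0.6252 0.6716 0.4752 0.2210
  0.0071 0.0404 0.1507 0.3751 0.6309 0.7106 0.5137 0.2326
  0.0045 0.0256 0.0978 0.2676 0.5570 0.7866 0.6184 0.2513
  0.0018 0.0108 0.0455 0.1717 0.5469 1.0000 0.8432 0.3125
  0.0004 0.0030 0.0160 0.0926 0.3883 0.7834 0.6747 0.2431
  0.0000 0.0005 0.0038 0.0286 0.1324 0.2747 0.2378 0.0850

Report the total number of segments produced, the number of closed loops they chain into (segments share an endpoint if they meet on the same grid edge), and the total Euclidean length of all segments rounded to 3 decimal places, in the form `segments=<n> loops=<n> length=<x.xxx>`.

cell (0,3): code 0100 → (0.547,4.000)–(1.000,3.629)
cell (0,4): code 1100 → (0.364,5.000)–(0.547,4.000)
cell (0,5): code 1000 → (1.000,5.690)–(0.364,5.000)
cell (1,3): code 0110 → (1.000,3.629)–(2.000,3.629)
cell (1,5): code 1001 → (2.000,5.887)–(1.000,5.690)
cell (2,3): code 0110 → (2.000,3.629)–(3.000,3.927)
cell (2,5): code 1101 → (2.213,6.000)–(2.000,5.887)
cell (2,6): code 1000 → (3.000,6.224)–(2.213,6.000)
cell (3,3): code 0110 → (3.000,3.927)–(4.000,3.971)
cell (3,6): code 1001 → (4.000,6.579)–(3.000,6.224)
cell (4,3): code 0010 → (4.000,3.971)–(4.069,4.000)
cell (4,4): code 0111 → (4.069,4.000)–(5.000,4.374)
cell (4,6): code 1001 → (5.000,6.321)–(4.000,6.579)
cell (5,4): code 0010 → (5.000,4.374)–(5.486,5.000)
cell (5,5): code 0011 → (5.486,5.000)–(5.317,6.000)
cell (5,6): code 0001 → (5.317,6.000)–(5.000,6.321)
total: 16 segments, chained into 1 closed loop(s), length Σ = 13.095004

segments=16 loops=1 length=13.095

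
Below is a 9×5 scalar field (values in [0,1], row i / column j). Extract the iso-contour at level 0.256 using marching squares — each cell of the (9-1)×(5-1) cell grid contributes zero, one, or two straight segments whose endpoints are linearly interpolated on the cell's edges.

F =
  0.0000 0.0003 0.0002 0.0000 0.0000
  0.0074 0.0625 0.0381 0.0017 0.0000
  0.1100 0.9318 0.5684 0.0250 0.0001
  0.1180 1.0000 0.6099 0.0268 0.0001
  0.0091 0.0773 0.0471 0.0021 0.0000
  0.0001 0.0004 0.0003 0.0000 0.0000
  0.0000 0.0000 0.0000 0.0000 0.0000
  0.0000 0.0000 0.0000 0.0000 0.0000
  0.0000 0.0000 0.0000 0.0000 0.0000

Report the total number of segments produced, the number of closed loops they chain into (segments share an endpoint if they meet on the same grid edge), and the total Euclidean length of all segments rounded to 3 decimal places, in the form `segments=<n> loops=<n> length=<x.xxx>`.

cell (1,0): code 0100 → (1.223,1.000)–(2.000,0.178)
cell (1,1): code 1100 → (1.411,2.000)–(1.223,1.000)
cell (1,2): code 1000 → (2.000,2.575)–(1.411,2.000)
cell (2,0): code 0110 → (2.000,0.178)–(3.000,0.156)
cell (2,2): code 1001 → (3.000,2.607)–(2.000,2.575)
cell (3,0): code 0010 → (3.000,0.156)–(3.806,1.000)
cell (3,1): code 0011 → (3.806,1.000)–(3.629,2.000)
cell (3,2): code 0001 → (3.629,2.000)–(3.000,2.607)
total: 8 segments, chained into 1 closed loop(s), length Σ = 8.029589

segments=8 loops=1 length=8.030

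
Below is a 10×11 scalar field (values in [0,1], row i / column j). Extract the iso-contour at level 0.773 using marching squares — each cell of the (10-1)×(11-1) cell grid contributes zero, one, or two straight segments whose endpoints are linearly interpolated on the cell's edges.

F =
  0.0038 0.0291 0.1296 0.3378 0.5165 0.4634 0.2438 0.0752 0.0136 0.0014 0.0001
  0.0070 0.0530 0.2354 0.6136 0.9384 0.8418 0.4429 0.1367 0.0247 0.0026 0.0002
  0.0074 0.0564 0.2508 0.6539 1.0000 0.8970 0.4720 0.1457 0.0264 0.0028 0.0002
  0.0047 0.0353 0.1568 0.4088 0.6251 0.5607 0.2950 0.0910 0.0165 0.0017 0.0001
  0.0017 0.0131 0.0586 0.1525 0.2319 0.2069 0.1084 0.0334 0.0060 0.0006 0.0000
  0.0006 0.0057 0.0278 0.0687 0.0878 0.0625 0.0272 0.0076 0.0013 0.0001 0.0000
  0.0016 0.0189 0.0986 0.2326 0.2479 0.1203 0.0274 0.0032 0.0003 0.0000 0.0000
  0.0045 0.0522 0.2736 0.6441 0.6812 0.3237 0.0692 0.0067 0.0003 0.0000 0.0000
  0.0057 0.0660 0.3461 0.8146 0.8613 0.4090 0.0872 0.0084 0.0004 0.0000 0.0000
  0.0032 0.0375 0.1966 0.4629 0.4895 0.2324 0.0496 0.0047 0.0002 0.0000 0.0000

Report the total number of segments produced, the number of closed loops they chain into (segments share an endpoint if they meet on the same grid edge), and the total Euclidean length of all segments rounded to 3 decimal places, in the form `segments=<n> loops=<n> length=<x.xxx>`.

cell (0,3): code 0100 → (0.608,4.000)–(1.000,3.491)
cell (0,4): code 1100 → (0.818,5.000)–(0.608,4.000)
cell (0,5): code 1000 → (1.000,5.172)–(0.818,5.000)
cell (1,3): code 0110 → (1.000,3.491)–(2.000,3.344)
cell (1,5): code 1001 → (2.000,5.292)–(1.000,5.172)
cell (2,3): code 0010 → (2.000,3.344)–(2.605,4.000)
cell (2,4): code 0011 → (2.605,4.000)–(2.369,5.000)
cell (2,5): code 0001 → (2.369,5.000)–(2.000,5.292)
cell (7,2): code 0100 → (7.756,3.000)–(8.000,2.911)
cell (7,3): code 1100 → (7.510,4.000)–(7.756,3.000)
cell (7,4): code 1000 → (8.000,4.195)–(7.510,4.000)
cell (8,2): code 0010 → (8.000,2.911)–(8.118,3.000)
cell (8,3): code 0011 → (8.118,3.000)–(8.237,4.000)
cell (8,4): code 0001 → (8.237,4.000)–(8.000,4.195)
total: 14 segments, chained into 2 closed loop(s), length Σ = 9.603058

segments=14 loops=2 length=9.603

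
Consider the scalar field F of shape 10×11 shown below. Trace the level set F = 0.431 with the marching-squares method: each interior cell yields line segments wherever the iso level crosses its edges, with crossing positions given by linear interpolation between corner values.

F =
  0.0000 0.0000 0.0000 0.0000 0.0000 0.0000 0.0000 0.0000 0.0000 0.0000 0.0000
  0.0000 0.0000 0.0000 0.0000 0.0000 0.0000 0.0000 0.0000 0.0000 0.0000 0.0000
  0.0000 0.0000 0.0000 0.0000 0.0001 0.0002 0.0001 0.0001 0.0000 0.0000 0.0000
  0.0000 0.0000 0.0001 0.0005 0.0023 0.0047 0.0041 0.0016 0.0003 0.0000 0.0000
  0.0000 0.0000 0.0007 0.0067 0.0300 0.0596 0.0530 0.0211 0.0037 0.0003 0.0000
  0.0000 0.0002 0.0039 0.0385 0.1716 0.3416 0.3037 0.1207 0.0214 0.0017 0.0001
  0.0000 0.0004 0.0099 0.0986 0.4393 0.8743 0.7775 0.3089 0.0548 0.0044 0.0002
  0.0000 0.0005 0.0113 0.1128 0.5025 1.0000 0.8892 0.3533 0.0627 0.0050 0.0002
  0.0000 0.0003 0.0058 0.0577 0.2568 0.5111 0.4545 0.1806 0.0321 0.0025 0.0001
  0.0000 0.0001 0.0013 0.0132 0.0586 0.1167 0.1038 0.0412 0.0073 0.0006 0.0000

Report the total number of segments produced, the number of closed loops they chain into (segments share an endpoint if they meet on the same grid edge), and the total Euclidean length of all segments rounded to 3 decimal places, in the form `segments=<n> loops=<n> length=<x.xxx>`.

cell (5,3): code 0100 → (5.969,4.000)–(6.000,3.976)
cell (5,4): code 1100 → (5.168,5.000)–(5.969,4.000)
cell (5,5): code 1100 → (5.269,6.000)–(5.168,5.000)
cell (5,6): code 1000 → (6.000,6.739)–(5.269,6.000)
cell (6,3): code 0110 → (6.000,3.976)–(7.000,3.817)
cell (6,6): code 1001 → (7.000,6.855)–(6.000,6.739)
cell (7,3): code 0010 → (7.000,3.817)–(7.291,4.000)
cell (7,4): code 0111 → (7.291,4.000)–(8.000,4.685)
cell (7,6): code 1001 → (8.000,6.086)–(7.000,6.855)
cell (8,4): code 0010 → (8.000,4.685)–(8.203,5.000)
cell (8,5): code 0011 → (8.203,5.000)–(8.067,6.000)
cell (8,6): code 0001 → (8.067,6.000)–(8.000,6.086)
total: 12 segments, chained into 1 closed loop(s), length Σ = 9.469456

segments=12 loops=1 length=9.469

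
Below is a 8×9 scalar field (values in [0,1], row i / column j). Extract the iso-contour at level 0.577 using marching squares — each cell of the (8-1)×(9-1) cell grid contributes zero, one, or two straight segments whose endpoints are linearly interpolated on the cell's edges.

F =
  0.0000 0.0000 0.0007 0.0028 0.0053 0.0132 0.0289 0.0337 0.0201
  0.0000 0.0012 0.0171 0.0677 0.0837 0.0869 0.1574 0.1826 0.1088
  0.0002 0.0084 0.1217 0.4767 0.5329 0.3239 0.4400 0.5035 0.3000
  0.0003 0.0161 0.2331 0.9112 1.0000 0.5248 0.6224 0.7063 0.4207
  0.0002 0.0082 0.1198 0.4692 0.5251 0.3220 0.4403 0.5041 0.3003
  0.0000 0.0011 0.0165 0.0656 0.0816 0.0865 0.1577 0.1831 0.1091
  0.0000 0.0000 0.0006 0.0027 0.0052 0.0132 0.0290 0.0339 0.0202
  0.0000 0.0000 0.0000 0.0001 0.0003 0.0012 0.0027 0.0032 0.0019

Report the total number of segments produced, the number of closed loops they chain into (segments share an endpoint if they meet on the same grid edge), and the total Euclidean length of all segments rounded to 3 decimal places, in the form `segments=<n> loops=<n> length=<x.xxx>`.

cell (2,2): code 0100 → (2.231,3.000)–(3.000,2.507)
cell (2,3): code 1100 → (2.094,4.000)–(2.231,3.000)
cell (2,4): code 1000 → (3.000,4.890)–(2.094,4.000)
cell (2,5): code 0100 → (2.751,6.000)–(3.000,5.535)
cell (2,6): code 1100 → (2.362,7.000)–(2.751,6.000)
cell (2,7): code 1000 → (3.000,7.453)–(2.362,7.000)
cell (3,2): code 0010 → (3.000,2.507)–(3.756,3.000)
cell (3,3): code 0011 → (3.756,3.000)–(3.891,4.000)
cell (3,4): code 0001 → (3.891,4.000)–(3.000,4.890)
cell (3,5): code 0010 → (3.000,5.535)–(3.249,6.000)
cell (3,6): code 0011 → (3.249,6.000)–(3.639,7.000)
cell (3,7): code 0001 → (3.639,7.000)–(3.000,7.453)
total: 12 segments, chained into 2 closed loop(s), length Σ = 11.130529

segments=12 loops=2 length=11.131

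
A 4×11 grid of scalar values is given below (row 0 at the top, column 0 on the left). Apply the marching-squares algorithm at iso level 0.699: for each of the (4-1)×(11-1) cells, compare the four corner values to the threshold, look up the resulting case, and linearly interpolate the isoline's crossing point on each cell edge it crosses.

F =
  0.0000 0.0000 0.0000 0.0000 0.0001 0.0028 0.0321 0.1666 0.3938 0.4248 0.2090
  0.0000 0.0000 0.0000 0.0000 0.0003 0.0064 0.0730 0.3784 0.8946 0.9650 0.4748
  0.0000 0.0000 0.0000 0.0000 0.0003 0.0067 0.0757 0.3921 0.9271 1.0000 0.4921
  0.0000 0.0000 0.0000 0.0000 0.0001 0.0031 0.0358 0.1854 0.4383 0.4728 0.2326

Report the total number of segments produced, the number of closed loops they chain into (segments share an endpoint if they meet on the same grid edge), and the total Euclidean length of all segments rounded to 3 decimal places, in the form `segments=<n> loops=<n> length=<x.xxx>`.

cell (0,7): code 0100 → (0.609,8.000)–(1.000,7.621)
cell (0,8): code 1100 → (0.508,9.000)–(0.609,8.000)
cell (0,9): code 1000 → (1.000,9.543)–(0.508,9.000)
cell (1,7): code 0110 → (1.000,7.621)–(2.000,7.574)
cell (1,9): code 1001 → (2.000,9.593)–(1.000,9.543)
cell (2,7): code 0010 → (2.000,7.574)–(2.467,8.000)
cell (2,8): code 0011 → (2.467,8.000)–(2.571,9.000)
cell (2,9): code 0001 → (2.571,9.000)–(2.000,9.593)
total: 8 segments, chained into 1 closed loop(s), length Σ = 6.744908

segments=8 loops=1 length=6.745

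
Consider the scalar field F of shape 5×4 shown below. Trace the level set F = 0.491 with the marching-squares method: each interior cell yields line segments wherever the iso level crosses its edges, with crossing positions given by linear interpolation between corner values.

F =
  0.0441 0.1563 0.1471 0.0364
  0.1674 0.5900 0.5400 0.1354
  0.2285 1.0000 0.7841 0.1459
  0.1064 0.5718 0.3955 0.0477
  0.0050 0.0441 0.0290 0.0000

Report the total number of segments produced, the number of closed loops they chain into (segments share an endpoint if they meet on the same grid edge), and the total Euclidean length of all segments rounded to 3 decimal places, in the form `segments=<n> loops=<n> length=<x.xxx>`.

segments=10 loops=1 length=6.953

cell (0,0): code 0100 → (0.772,1.000)–(1.000,0.766)
cell (0,1): code 1100 → (0.875,2.000)–(0.772,1.000)
cell (0,2): code 1000 → (1.000,2.121)–(0.875,2.000)
cell (1,0): code 0110 → (1.000,0.766)–(2.000,0.340)
cell (1,2): code 1001 → (2.000,2.459)–(1.000,2.121)
cell (2,0): code 0110 → (2.000,0.340)–(3.000,0.826)
cell (2,1): code 1011 → (3.000,1.458)–(2.754,2.000)
cell (2,2): code 0001 → (2.754,2.000)–(2.000,2.459)
cell (3,0): code 0010 → (3.000,0.826)–(3.153,1.000)
cell (3,1): code 0001 → (3.153,1.000)–(3.000,1.458)
total: 10 segments, chained into 1 closed loop(s), length Σ = 6.953160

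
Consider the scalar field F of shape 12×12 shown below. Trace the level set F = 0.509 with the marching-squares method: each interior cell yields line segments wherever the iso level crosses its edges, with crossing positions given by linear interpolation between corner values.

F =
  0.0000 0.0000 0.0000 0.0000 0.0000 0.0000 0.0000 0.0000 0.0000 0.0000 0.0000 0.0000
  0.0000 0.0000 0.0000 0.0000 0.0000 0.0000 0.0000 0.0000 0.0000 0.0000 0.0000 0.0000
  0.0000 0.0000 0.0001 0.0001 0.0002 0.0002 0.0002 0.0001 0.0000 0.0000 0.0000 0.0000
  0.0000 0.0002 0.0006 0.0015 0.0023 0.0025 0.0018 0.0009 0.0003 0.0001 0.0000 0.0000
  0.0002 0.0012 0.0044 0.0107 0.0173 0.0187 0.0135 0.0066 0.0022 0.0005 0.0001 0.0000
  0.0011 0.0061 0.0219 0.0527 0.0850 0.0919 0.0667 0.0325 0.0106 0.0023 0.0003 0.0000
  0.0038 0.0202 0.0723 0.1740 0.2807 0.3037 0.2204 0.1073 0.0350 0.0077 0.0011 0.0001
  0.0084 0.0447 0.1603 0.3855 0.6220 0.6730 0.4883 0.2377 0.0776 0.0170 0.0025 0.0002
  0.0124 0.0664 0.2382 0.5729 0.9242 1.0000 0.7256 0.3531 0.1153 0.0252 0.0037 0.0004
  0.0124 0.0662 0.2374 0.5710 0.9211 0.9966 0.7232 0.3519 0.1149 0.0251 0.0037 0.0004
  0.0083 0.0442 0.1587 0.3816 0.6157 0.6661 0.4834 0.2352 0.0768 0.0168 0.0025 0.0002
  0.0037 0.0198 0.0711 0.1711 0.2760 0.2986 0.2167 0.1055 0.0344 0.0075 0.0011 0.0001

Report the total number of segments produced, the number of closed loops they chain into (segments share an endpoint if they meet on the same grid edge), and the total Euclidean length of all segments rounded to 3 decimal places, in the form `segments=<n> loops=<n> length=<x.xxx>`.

cell (6,3): code 0100 → (6.669,4.000)–(7.000,3.522)
cell (6,4): code 1100 → (6.556,5.000)–(6.669,4.000)
cell (6,5): code 1000 → (7.000,5.888)–(6.556,5.000)
cell (7,2): code 0100 → (7.659,3.000)–(8.000,2.809)
cell (7,3): code 1110 → (7.000,3.522)–(7.659,3.000)
cell (7,5): code 1101 → (7.087,6.000)–(7.000,5.888)
cell (7,6): code 1000 → (8.000,6.581)–(7.087,6.000)
cell (8,2): code 0110 → (8.000,2.809)–(9.000,2.814)
cell (8,6): code 1001 → (9.000,6.577)–(8.000,6.581)
cell (9,2): code 0010 → (9.000,2.814)–(9.327,3.000)
cell (9,3): code 0111 → (9.327,3.000)–(10.000,3.544)
cell (9,5): code 1011 → (10.000,5.860)–(9.893,6.000)
cell (9,6): code 0001 → (9.893,6.000)–(9.000,6.577)
cell (10,3): code 0010 → (10.000,3.544)–(10.314,4.000)
cell (10,4): code 0011 → (10.314,4.000)–(10.427,5.000)
cell (10,5): code 0001 → (10.427,5.000)–(10.000,5.860)
total: 16 segments, chained into 1 closed loop(s), length Σ = 12.037742

segments=16 loops=1 length=12.038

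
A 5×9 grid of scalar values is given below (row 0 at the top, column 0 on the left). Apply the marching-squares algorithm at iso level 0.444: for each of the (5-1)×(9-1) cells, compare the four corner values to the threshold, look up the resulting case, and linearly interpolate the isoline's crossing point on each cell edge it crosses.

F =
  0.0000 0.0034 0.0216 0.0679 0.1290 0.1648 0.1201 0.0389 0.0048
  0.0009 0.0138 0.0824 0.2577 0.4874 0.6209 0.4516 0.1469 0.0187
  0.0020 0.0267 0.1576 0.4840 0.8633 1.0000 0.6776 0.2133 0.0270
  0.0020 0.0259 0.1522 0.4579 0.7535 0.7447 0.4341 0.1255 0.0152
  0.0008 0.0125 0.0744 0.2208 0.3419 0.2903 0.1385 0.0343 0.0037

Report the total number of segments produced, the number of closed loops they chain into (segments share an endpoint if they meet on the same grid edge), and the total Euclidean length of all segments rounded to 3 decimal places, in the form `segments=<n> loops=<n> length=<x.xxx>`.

cell (0,3): code 0100 → (0.879,4.000)–(1.000,3.811)
cell (0,4): code 1100 → (0.612,5.000)–(0.879,4.000)
cell (0,5): code 1100 → (0.977,6.000)–(0.612,5.000)
cell (0,6): code 1000 → (1.000,6.025)–(0.977,6.000)
cell (1,2): code 0100 → (1.823,3.000)–(2.000,2.877)
cell (1,3): code 1110 → (1.000,3.811)–(1.823,3.000)
cell (1,6): code 1001 → (2.000,6.503)–(1.000,6.025)
cell (2,2): code 0110 → (2.000,2.877)–(3.000,2.955)
cell (2,5): code 1011 → (3.000,5.968)–(2.959,6.000)
cell (2,6): code 0001 → (2.959,6.000)–(2.000,6.503)
cell (3,2): code 0010 → (3.000,2.955)–(3.059,3.000)
cell (3,3): code 0011 → (3.059,3.000)–(3.752,4.000)
cell (3,4): code 0011 → (3.752,4.000)–(3.662,5.000)
cell (3,5): code 0001 → (3.662,5.000)–(3.000,5.968)
total: 14 segments, chained into 1 closed loop(s), length Σ = 10.442625

segments=14 loops=1 length=10.443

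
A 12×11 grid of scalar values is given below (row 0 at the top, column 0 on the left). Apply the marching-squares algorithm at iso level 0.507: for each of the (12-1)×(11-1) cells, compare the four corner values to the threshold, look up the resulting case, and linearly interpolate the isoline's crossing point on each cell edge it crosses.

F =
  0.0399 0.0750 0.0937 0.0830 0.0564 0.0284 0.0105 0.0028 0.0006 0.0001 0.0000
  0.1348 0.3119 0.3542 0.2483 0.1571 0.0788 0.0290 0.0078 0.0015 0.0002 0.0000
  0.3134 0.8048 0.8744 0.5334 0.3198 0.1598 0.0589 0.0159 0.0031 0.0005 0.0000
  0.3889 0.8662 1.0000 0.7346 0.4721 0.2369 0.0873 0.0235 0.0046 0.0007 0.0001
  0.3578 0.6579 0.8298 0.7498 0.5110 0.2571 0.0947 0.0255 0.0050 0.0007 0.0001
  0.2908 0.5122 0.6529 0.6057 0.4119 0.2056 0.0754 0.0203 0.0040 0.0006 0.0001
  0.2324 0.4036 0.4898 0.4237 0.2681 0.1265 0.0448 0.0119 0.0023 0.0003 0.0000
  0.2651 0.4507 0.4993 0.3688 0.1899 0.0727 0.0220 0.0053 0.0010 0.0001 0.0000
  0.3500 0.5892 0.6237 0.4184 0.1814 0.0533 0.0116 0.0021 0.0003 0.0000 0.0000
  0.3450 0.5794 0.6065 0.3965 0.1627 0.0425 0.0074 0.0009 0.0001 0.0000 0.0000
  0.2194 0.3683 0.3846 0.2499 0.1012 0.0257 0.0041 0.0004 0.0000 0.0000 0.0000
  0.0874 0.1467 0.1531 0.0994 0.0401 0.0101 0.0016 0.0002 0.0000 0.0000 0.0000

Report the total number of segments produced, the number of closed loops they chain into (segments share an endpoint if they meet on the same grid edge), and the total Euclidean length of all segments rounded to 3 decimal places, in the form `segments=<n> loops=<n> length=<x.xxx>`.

cell (1,0): code 0100 → (1.396,1.000)–(2.000,0.394)
cell (1,1): code 1100 → (1.294,2.000)–(1.396,1.000)
cell (1,2): code 1100 → (1.907,3.000)–(1.294,2.000)
cell (1,3): code 1000 → (2.000,3.124)–(1.907,3.000)
cell (2,0): code 0110 → (2.000,0.394)–(3.000,0.247)
cell (2,3): code 1001 → (3.000,3.867)–(2.000,3.124)
cell (3,0): code 0110 → (3.000,0.247)–(4.000,0.497)
cell (3,3): code 1101 → (3.897,4.000)–(3.000,3.867)
cell (3,4): code 1000 → (4.000,4.016)–(3.897,4.000)
cell (4,0): code 0110 → (4.000,0.497)–(5.000,0.977)
cell (4,3): code 1011 → (5.000,3.509)–(4.040,4.000)
cell (4,4): code 0001 → (4.040,4.000)–(4.000,4.016)
cell (5,0): code 0010 → (5.000,0.977)–(5.048,1.000)
cell (5,1): code 0011 → (5.048,1.000)–(5.895,2.000)
cell (5,2): code 0011 → (5.895,2.000)–(5.542,3.000)
cell (5,3): code 0001 → (5.542,3.000)–(5.000,3.509)
cell (7,0): code 0100 → (7.406,1.000)–(8.000,0.656)
cell (7,1): code 1100 → (7.062,2.000)–(7.406,1.000)
cell (7,2): code 1000 → (8.000,2.568)–(7.062,2.000)
cell (8,0): code 0110 → (8.000,0.656)–(9.000,0.691)
cell (8,2): code 1001 → (9.000,2.474)–(8.000,2.568)
cell (9,0): code 0010 → (9.000,0.691)–(9.343,1.000)
cell (9,1): code 0011 → (9.343,1.000)–(9.448,2.000)
cell (9,2): code 0001 → (9.448,2.000)–(9.000,2.474)
total: 24 segments, chained into 2 closed loop(s), length Σ = 19.849942

segments=24 loops=2 length=19.850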